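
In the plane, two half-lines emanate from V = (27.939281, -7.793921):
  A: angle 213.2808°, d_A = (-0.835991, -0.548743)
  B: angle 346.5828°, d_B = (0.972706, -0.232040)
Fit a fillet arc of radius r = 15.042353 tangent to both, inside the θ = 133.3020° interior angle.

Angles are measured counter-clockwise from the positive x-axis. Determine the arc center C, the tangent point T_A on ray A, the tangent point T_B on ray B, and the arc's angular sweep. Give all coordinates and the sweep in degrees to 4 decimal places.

bisector direction at 279.9318° = (0.172476,-0.985014)
center distance |VC| = r/sin(θ/2) = 15.042353/sin(66.6510°) = 16.384082
C = V + |VC|·bis = (30.7651,-23.9325)
T_A = V + ((C−V)·d_A)·d_A = V + 6.4935·d_A = (22.5108,-11.3572)
T_B = V + ((C−V)·d_B)·d_B = V + 6.4935·d_B = (34.2556,-9.3007)
sweep = 180° − θ = 46.6980°

center=(30.7651,-23.9325) T_A=(22.5108,-11.3572) T_B=(34.2556,-9.3007) sweep=46.6980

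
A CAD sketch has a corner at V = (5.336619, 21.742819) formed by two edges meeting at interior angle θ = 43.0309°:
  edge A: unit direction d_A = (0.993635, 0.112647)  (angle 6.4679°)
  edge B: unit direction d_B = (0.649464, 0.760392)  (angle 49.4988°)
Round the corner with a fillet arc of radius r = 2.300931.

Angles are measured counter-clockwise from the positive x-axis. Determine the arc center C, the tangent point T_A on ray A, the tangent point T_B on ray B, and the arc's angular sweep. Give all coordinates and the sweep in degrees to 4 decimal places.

center=(10.8769,24.6866) T_A=(11.1361,22.4003) T_B=(9.1273,26.1810) sweep=136.9691

bisector direction at 27.9834° = (0.883084,0.469215)
center distance |VC| = r/sin(θ/2) = 2.300931/sin(21.5155°) = 6.273805
C = V + |VC|·bis = (10.8769,24.6866)
T_A = V + ((C−V)·d_A)·d_A = V + 5.8366·d_A = (11.1361,22.4003)
T_B = V + ((C−V)·d_B)·d_B = V + 5.8366·d_B = (9.1273,26.1810)
sweep = 180° − θ = 136.9691°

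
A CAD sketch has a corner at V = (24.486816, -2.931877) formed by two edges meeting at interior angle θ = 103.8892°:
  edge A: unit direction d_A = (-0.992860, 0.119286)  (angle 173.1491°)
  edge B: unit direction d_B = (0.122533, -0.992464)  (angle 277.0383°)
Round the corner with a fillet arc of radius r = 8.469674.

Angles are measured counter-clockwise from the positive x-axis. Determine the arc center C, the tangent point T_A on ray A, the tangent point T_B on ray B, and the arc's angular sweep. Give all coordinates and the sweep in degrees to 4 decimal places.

bisector direction at 225.0937° = (-0.705949,-0.708262)
center distance |VC| = r/sin(θ/2) = 8.469674/sin(51.9446°) = 10.756301
C = V + |VC|·bis = (16.8934,-10.5502)
T_A = V + ((C−V)·d_A)·d_A = V + 6.6304·d_A = (17.9037,-2.1410)
T_B = V + ((C−V)·d_B)·d_B = V + 6.6304·d_B = (25.2993,-9.5123)
sweep = 180° − θ = 76.1108°

center=(16.8934,-10.5502) T_A=(17.9037,-2.1410) T_B=(25.2993,-9.5123) sweep=76.1108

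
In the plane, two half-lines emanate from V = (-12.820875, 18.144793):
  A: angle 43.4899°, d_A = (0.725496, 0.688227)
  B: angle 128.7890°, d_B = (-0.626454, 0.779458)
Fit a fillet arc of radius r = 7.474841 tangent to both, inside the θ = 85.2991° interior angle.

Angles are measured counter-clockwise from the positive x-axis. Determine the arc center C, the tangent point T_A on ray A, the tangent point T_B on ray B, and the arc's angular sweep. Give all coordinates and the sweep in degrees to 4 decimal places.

bisector direction at 86.1394° = (0.067328,0.997731)
center distance |VC| = r/sin(θ/2) = 7.474841/sin(42.6495°) = 11.032775
C = V + |VC|·bis = (-12.0781,29.1525)
T_A = V + ((C−V)·d_A)·d_A = V + 8.1147·d_A = (-6.9337,23.7296)
T_B = V + ((C−V)·d_B)·d_B = V + 8.1147·d_B = (-17.9044,24.4699)
sweep = 180° − θ = 94.7009°

center=(-12.0781,29.1525) T_A=(-6.9337,23.7296) T_B=(-17.9044,24.4699) sweep=94.7009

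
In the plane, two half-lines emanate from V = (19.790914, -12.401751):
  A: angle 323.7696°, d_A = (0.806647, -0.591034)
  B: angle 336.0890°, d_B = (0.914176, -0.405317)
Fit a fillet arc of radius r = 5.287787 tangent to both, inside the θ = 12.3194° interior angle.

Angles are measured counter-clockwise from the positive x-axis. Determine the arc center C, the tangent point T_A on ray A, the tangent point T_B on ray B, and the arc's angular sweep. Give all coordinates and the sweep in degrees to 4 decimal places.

bisector direction at 329.9293° = (0.865408,-0.501068)
center distance |VC| = r/sin(θ/2) = 5.287787/sin(6.1597°) = 49.280366
C = V + |VC|·bis = (62.4385,-37.0946)
T_A = V + ((C−V)·d_A)·d_A = V + 48.9959·d_A = (59.3133,-41.3600)
T_B = V + ((C−V)·d_B)·d_B = V + 48.9959·d_B = (64.5818,-32.2606)
sweep = 180° − θ = 167.6806°

center=(62.4385,-37.0946) T_A=(59.3133,-41.3600) T_B=(64.5818,-32.2606) sweep=167.6806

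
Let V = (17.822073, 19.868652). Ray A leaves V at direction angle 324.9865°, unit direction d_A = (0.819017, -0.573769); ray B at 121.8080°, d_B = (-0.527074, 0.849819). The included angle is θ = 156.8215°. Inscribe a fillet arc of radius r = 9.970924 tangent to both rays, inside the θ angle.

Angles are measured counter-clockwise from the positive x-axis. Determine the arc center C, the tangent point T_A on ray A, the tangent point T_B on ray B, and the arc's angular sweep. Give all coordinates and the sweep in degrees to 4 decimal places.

bisector direction at 43.3972° = (0.726608,0.687053)
center distance |VC| = r/sin(θ/2) = 9.970924/sin(78.4107°) = 10.178432
C = V + |VC|·bis = (25.2178,26.8618)
T_A = V + ((C−V)·d_A)·d_A = V + 2.0448·d_A = (19.4968,18.6954)
T_B = V + ((C−V)·d_B)·d_B = V + 2.0448·d_B = (16.7443,21.6064)
sweep = 180° − θ = 23.1785°

center=(25.2178,26.8618) T_A=(19.4968,18.6954) T_B=(16.7443,21.6064) sweep=23.1785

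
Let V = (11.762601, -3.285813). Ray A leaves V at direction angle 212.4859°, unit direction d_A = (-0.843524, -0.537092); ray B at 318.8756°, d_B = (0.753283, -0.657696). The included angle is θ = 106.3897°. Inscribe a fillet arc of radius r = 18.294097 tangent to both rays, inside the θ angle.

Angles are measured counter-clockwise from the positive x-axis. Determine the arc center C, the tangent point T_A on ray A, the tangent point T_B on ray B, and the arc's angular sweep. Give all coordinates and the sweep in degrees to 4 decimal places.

center=(10.0418,-26.0692) T_A=(0.2162,-10.6377) T_B=(22.0738,-12.2886) sweep=73.6103

bisector direction at 265.6807° = (-0.075314,-0.997160)
center distance |VC| = r/sin(θ/2) = 18.294097/sin(53.1949°) = 22.848271
C = V + |VC|·bis = (10.0418,-26.0692)
T_A = V + ((C−V)·d_A)·d_A = V + 13.6883·d_A = (0.2162,-10.6377)
T_B = V + ((C−V)·d_B)·d_B = V + 13.6883·d_B = (22.0738,-12.2886)
sweep = 180° − θ = 73.6103°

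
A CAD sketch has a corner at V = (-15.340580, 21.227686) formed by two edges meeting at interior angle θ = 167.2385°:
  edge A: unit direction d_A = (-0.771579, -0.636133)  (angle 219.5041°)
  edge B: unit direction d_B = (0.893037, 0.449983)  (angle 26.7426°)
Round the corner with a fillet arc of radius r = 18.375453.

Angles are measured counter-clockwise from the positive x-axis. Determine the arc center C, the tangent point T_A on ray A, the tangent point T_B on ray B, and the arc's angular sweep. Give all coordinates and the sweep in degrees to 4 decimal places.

center=(-5.2368,5.7424) T_A=(-16.9261,19.9205) T_B=(-13.5055,22.1524) sweep=12.7615

bisector direction at 303.1234° = (0.546443,-0.837496)
center distance |VC| = r/sin(θ/2) = 18.375453/sin(83.6192°) = 18.489993
C = V + |VC|·bis = (-5.2368,5.7424)
T_A = V + ((C−V)·d_A)·d_A = V + 2.0549·d_A = (-16.9261,19.9205)
T_B = V + ((C−V)·d_B)·d_B = V + 2.0549·d_B = (-13.5055,22.1524)
sweep = 180° − θ = 12.7615°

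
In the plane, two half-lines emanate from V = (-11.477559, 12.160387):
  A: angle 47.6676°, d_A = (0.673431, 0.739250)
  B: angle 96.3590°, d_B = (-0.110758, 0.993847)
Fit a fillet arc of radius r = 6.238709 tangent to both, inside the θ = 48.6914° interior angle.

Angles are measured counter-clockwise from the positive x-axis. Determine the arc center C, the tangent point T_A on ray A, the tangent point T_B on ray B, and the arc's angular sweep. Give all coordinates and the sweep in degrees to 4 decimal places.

bisector direction at 72.0133° = (0.308796,0.951128)
center distance |VC| = r/sin(θ/2) = 6.238709/sin(24.3457°) = 15.133639
C = V + |VC|·bis = (-6.8043,26.5544)
T_A = V + ((C−V)·d_A)·d_A = V + 13.7879·d_A = (-2.1924,22.3531)
T_B = V + ((C−V)·d_B)·d_B = V + 13.7879·d_B = (-13.0047,25.8634)
sweep = 180° − θ = 131.3086°

center=(-6.8043,26.5544) T_A=(-2.1924,22.3531) T_B=(-13.0047,25.8634) sweep=131.3086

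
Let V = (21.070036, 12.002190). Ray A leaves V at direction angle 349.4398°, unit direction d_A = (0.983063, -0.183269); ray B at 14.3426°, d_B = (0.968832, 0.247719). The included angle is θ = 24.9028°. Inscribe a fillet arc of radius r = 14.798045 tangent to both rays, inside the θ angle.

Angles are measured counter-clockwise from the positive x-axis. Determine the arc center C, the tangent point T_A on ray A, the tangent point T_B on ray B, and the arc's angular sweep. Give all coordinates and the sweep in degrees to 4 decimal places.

bisector direction at 1.8912° = (0.999455,0.033002)
center distance |VC| = r/sin(θ/2) = 14.798045/sin(12.4514°) = 68.632939
C = V + |VC|·bis = (89.6656,14.2672)
T_A = V + ((C−V)·d_A)·d_A = V + 67.0186·d_A = (86.9536,-0.2802)
T_B = V + ((C−V)·d_B)·d_B = V + 67.0186·d_B = (85.9998,28.6040)
sweep = 180° − θ = 155.0972°

center=(89.6656,14.2672) T_A=(86.9536,-0.2802) T_B=(85.9998,28.6040) sweep=155.0972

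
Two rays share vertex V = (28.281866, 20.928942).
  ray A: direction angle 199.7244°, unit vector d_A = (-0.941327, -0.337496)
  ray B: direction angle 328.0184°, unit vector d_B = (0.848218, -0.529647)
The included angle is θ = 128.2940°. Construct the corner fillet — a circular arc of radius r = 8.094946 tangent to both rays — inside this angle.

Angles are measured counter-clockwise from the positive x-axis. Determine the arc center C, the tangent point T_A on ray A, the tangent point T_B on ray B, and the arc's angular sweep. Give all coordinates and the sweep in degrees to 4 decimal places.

center=(27.3215,11.9851) T_A=(24.5895,19.6051) T_B=(31.6090,18.8514) sweep=51.7060

bisector direction at 263.8714° = (-0.106760,-0.994285)
center distance |VC| = r/sin(θ/2) = 8.094946/sin(64.1470°) = 8.995226
C = V + |VC|·bis = (27.3215,11.9851)
T_A = V + ((C−V)·d_A)·d_A = V + 3.9225·d_A = (24.5895,19.6051)
T_B = V + ((C−V)·d_B)·d_B = V + 3.9225·d_B = (31.6090,18.8514)
sweep = 180° − θ = 51.7060°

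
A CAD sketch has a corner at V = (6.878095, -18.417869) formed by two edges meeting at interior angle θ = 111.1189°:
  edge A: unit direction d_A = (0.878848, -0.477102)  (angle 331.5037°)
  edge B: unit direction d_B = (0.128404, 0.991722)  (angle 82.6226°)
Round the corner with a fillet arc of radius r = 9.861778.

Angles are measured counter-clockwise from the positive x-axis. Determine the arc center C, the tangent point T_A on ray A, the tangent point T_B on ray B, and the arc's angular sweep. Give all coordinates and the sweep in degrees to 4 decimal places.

bisector direction at 27.0632° = (0.890506,0.454972)
center distance |VC| = r/sin(θ/2) = 9.861778/sin(55.5594°) = 11.957824
C = V + |VC|·bis = (17.5266,-12.9774)
T_A = V + ((C−V)·d_A)·d_A = V + 6.7628·d_A = (12.8215,-21.6444)
T_B = V + ((C−V)·d_B)·d_B = V + 6.7628·d_B = (7.7465,-11.7111)
sweep = 180° − θ = 68.8811°

center=(17.5266,-12.9774) T_A=(12.8215,-21.6444) T_B=(7.7465,-11.7111) sweep=68.8811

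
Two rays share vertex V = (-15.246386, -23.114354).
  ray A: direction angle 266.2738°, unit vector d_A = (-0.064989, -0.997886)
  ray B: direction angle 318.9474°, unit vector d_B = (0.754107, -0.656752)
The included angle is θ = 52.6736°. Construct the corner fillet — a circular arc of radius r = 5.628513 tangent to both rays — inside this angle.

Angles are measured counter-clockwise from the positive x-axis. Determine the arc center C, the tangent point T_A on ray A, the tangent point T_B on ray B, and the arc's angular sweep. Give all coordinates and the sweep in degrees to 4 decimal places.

center=(-10.3687,-34.8261) T_A=(-15.9853,-34.4604) T_B=(-6.6722,-30.5816) sweep=127.3264

bisector direction at 292.6106° = (0.384466,-0.923139)
center distance |VC| = r/sin(θ/2) = 5.628513/sin(26.3368°) = 12.686921
C = V + |VC|·bis = (-10.3687,-34.8261)
T_A = V + ((C−V)·d_A)·d_A = V + 11.3700·d_A = (-15.9853,-34.4604)
T_B = V + ((C−V)·d_B)·d_B = V + 11.3700·d_B = (-6.6722,-30.5816)
sweep = 180° − θ = 127.3264°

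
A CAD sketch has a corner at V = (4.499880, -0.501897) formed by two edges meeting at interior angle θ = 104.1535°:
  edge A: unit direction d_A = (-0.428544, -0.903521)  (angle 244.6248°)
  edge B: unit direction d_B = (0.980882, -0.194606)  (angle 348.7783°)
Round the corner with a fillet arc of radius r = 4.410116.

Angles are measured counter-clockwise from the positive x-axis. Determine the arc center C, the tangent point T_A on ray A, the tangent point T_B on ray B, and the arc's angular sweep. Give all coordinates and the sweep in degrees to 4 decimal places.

center=(7.0120,-5.4964) T_A=(3.0274,-3.6064) T_B=(7.8702,-1.1706) sweep=75.8465

bisector direction at 296.7015° = (0.449343,-0.893359)
center distance |VC| = r/sin(θ/2) = 4.410116/sin(52.0767°) = 5.590672
C = V + |VC|·bis = (7.0120,-5.4964)
T_A = V + ((C−V)·d_A)·d_A = V + 3.4361·d_A = (3.0274,-3.6064)
T_B = V + ((C−V)·d_B)·d_B = V + 3.4361·d_B = (7.8702,-1.1706)
sweep = 180° − θ = 75.8465°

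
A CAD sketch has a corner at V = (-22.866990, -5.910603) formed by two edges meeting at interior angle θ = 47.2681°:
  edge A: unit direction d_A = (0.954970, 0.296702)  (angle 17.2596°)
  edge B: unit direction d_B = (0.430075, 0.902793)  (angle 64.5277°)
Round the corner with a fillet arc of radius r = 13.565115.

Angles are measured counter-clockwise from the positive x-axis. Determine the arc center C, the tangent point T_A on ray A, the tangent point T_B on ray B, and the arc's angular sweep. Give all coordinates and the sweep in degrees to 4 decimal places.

center=(2.7114,16.2412) T_A=(6.7362,3.2869) T_B=(-9.5351,22.0752) sweep=132.7319

bisector direction at 40.8937° = (0.755926,0.654657)
center distance |VC| = r/sin(θ/2) = 13.565115/sin(23.6340°) = 33.837200
C = V + |VC|·bis = (2.7114,16.2412)
T_A = V + ((C−V)·d_A)·d_A = V + 30.9991·d_A = (6.7362,3.2869)
T_B = V + ((C−V)·d_B)·d_B = V + 30.9991·d_B = (-9.5351,22.0752)
sweep = 180° − θ = 132.7319°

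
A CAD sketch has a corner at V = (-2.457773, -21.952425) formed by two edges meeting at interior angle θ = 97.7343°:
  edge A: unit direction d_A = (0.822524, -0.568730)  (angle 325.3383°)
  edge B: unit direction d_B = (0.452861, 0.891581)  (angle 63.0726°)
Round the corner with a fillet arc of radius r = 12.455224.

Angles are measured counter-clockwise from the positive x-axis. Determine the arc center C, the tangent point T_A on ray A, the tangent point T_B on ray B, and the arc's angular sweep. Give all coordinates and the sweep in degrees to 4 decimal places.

bisector direction at 14.2054° = (0.969422,0.245400)
center distance |VC| = r/sin(θ/2) = 12.455224/sin(48.8672°) = 16.536709
C = V + |VC|·bis = (13.5733,-17.8943)
T_A = V + ((C−V)·d_A)·d_A = V + 10.8780·d_A = (6.4896,-28.1390)
T_B = V + ((C−V)·d_B)·d_B = V + 10.8780·d_B = (2.4684,-12.2538)
sweep = 180° − θ = 82.2657°

center=(13.5733,-17.8943) T_A=(6.4896,-28.1390) T_B=(2.4684,-12.2538) sweep=82.2657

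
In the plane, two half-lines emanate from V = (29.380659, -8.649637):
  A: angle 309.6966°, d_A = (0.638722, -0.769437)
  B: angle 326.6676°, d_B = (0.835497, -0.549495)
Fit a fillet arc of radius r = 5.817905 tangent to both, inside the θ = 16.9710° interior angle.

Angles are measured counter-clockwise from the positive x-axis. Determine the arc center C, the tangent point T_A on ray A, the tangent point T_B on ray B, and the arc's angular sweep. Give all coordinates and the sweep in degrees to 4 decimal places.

bisector direction at 318.1821° = (0.745268,-0.666765)
center distance |VC| = r/sin(θ/2) = 5.817905/sin(8.4855°) = 39.427622
C = V + |VC|·bis = (58.7648,-34.9386)
T_A = V + ((C−V)·d_A)·d_A = V + 38.9960·d_A = (54.2883,-38.6546)
T_B = V + ((C−V)·d_B)·d_B = V + 38.9960·d_B = (61.9617,-30.0778)
sweep = 180° − θ = 163.0290°

center=(58.7648,-34.9386) T_A=(54.2883,-38.6546) T_B=(61.9617,-30.0778) sweep=163.0290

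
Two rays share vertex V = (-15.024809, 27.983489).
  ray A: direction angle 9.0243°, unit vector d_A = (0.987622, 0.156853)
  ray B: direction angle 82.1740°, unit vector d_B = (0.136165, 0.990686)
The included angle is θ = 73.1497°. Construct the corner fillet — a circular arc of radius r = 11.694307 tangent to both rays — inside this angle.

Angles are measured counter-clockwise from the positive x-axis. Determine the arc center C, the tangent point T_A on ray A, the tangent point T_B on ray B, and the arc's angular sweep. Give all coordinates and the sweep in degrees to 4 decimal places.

center=(-1.2933,42.0052) T_A=(0.5409,30.4556) T_B=(-12.8787,43.5975) sweep=106.8503

bisector direction at 45.5992° = (0.699674,0.714462)
center distance |VC| = r/sin(θ/2) = 11.694307/sin(36.5748°) = 19.625521
C = V + |VC|·bis = (-1.2933,42.0052)
T_A = V + ((C−V)·d_A)·d_A = V + 15.7608·d_A = (0.5409,30.4556)
T_B = V + ((C−V)·d_B)·d_B = V + 15.7608·d_B = (-12.8787,43.5975)
sweep = 180° − θ = 106.8503°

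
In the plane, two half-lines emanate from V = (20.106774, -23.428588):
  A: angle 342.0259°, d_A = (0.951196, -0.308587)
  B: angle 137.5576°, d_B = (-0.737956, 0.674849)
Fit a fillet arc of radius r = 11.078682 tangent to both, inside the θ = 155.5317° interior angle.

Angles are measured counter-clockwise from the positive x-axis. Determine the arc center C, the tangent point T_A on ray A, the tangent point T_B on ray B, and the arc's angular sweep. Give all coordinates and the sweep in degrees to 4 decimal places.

bisector direction at 59.7917° = (0.503144,0.864202)
center distance |VC| = r/sin(θ/2) = 11.078682/sin(77.7659°) = 11.336128
C = V + |VC|·bis = (25.8105,-13.6319)
T_A = V + ((C−V)·d_A)·d_A = V + 2.4022·d_A = (22.3917,-24.1699)
T_B = V + ((C−V)·d_B)·d_B = V + 2.4022·d_B = (18.3340,-21.8075)
sweep = 180° − θ = 24.4683°

center=(25.8105,-13.6319) T_A=(22.3917,-24.1699) T_B=(18.3340,-21.8075) sweep=24.4683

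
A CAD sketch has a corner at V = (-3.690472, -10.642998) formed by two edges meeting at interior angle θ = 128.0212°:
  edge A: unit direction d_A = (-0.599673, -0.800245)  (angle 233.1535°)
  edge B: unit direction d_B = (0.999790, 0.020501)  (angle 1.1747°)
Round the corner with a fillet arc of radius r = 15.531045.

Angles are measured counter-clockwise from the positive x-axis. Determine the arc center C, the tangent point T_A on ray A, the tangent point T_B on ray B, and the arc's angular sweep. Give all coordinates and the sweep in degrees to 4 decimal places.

bisector direction at 297.1641° = (0.456541,-0.889703)
center distance |VC| = r/sin(θ/2) = 15.531045/sin(64.0106°) = 17.278312
C = V + |VC|·bis = (4.1978,-26.0156)
T_A = V + ((C−V)·d_A)·d_A = V + 7.5714·d_A = (-8.2309,-16.7020)
T_B = V + ((C−V)·d_B)·d_B = V + 7.5714·d_B = (3.8794,-10.4878)
sweep = 180° − θ = 51.9788°

center=(4.1978,-26.0156) T_A=(-8.2309,-16.7020) T_B=(3.8794,-10.4878) sweep=51.9788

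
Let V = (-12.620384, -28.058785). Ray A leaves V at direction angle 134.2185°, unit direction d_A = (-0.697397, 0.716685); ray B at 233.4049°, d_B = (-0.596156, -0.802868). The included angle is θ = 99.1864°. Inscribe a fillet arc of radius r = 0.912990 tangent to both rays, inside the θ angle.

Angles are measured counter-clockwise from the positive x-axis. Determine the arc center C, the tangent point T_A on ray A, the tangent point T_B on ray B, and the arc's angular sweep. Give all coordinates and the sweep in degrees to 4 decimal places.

center=(-13.8167,-28.1385) T_A=(-13.1624,-27.5018) T_B=(-13.0837,-28.6828) sweep=80.8136

bisector direction at 183.8117° = (-0.997788,-0.066478)
center distance |VC| = r/sin(θ/2) = 0.912990/sin(49.5932°) = 1.198997
C = V + |VC|·bis = (-13.8167,-28.1385)
T_A = V + ((C−V)·d_A)·d_A = V + 0.7772·d_A = (-13.1624,-27.5018)
T_B = V + ((C−V)·d_B)·d_B = V + 0.7772·d_B = (-13.0837,-28.6828)
sweep = 180° − θ = 80.8136°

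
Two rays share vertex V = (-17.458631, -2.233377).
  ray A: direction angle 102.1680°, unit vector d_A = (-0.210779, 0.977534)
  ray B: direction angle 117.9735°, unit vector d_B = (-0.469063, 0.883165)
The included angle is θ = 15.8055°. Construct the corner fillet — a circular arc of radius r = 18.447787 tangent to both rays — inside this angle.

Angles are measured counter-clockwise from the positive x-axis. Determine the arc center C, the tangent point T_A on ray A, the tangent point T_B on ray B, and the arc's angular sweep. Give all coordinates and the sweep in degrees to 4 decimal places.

bisector direction at 110.0708° = (-0.343180,0.939270)
center distance |VC| = r/sin(θ/2) = 18.447787/sin(7.9028°) = 134.173445
C = V + |VC|·bis = (-63.5043,123.7917)
T_A = V + ((C−V)·d_A)·d_A = V + 132.8992·d_A = (-45.4710,127.6801)
T_B = V + ((C−V)·d_B)·d_B = V + 132.8992·d_B = (-79.7967,115.1385)
sweep = 180° − θ = 164.1945°

center=(-63.5043,123.7917) T_A=(-45.4710,127.6801) T_B=(-79.7967,115.1385) sweep=164.1945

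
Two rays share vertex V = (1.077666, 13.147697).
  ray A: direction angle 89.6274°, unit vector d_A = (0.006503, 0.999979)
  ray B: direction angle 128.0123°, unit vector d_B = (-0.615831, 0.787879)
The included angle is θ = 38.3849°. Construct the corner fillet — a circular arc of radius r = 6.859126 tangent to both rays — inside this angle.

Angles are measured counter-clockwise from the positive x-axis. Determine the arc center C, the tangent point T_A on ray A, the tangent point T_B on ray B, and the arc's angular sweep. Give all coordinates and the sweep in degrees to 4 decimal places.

bisector direction at 108.8198° = (-0.322594,0.946538)
center distance |VC| = r/sin(θ/2) = 6.859126/sin(19.1925°) = 20.864757
C = V + |VC|·bis = (-5.6532,32.8970)
T_A = V + ((C−V)·d_A)·d_A = V + 19.7051·d_A = (1.2058,32.8524)
T_B = V + ((C−V)·d_B)·d_B = V + 19.7051·d_B = (-11.0573,28.6729)
sweep = 180° − θ = 141.6151°

center=(-5.6532,32.8970) T_A=(1.2058,32.8524) T_B=(-11.0573,28.6729) sweep=141.6151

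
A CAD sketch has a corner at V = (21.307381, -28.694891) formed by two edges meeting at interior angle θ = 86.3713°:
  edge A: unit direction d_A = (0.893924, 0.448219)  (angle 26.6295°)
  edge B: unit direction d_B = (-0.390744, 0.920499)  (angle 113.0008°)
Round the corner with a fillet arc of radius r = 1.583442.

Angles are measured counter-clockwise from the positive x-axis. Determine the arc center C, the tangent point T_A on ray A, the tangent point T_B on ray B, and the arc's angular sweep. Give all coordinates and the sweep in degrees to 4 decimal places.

bisector direction at 69.8152° = (0.345050,0.938584)
center distance |VC| = r/sin(θ/2) = 1.583442/sin(43.1857°) = 2.313741
C = V + |VC|·bis = (22.1057,-26.5233)
T_A = V + ((C−V)·d_A)·d_A = V + 1.6870·d_A = (22.8155,-27.9387)
T_B = V + ((C−V)·d_B)·d_B = V + 1.6870·d_B = (20.6482,-27.1420)
sweep = 180° − θ = 93.6287°

center=(22.1057,-26.5233) T_A=(22.8155,-27.9387) T_B=(20.6482,-27.1420) sweep=93.6287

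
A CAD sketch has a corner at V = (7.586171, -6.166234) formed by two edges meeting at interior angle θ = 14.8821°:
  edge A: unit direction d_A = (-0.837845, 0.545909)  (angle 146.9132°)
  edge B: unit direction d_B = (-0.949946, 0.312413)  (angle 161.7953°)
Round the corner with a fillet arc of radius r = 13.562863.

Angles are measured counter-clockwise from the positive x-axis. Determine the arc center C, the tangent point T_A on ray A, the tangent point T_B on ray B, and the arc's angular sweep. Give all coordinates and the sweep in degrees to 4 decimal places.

bisector direction at 154.3543° = (-0.901487,0.432806)
center distance |VC| = r/sin(θ/2) = 13.562863/sin(7.4410°) = 104.727637
C = V + |VC|·bis = (-86.8245,39.1605)
T_A = V + ((C−V)·d_A)·d_A = V + 103.8457·d_A = (-79.4204,50.5241)
T_B = V + ((C−V)·d_B)·d_B = V + 103.8457·d_B = (-91.0617,26.2765)
sweep = 180° − θ = 165.1179°

center=(-86.8245,39.1605) T_A=(-79.4204,50.5241) T_B=(-91.0617,26.2765) sweep=165.1179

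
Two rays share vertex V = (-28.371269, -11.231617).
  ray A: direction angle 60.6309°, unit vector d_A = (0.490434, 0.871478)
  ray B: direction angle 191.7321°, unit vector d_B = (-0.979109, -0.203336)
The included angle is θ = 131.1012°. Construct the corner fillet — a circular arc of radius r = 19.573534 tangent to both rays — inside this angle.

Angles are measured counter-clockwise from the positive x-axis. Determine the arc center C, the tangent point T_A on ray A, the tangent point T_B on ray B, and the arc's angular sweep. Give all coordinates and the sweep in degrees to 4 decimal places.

center=(-41.0647,6.1235) T_A=(-24.0067,-3.4761) T_B=(-37.0847,-13.0412) sweep=48.8988

bisector direction at 126.1815° = (-0.590345,0.807151)
center distance |VC| = r/sin(θ/2) = 19.573534/sin(65.5506°) = 21.501648
C = V + |VC|·bis = (-41.0647,6.1235)
T_A = V + ((C−V)·d_A)·d_A = V + 8.8993·d_A = (-24.0067,-3.4761)
T_B = V + ((C−V)·d_B)·d_B = V + 8.8993·d_B = (-37.0847,-13.0412)
sweep = 180° − θ = 48.8988°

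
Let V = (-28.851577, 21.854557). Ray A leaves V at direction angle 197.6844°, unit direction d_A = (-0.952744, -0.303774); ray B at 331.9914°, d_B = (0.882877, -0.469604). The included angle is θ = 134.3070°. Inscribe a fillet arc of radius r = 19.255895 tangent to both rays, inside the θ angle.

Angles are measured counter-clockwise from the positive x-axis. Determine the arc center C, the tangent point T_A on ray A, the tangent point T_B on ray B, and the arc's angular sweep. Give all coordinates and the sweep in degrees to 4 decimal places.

center=(-30.7316,1.0442) T_A=(-36.5810,19.3901) T_B=(-21.6889,18.0447) sweep=45.6930

bisector direction at 264.8379° = (-0.089974,-0.995944)
center distance |VC| = r/sin(θ/2) = 19.255895/sin(67.1535°) = 20.895154
C = V + |VC|·bis = (-30.7316,1.0442)
T_A = V + ((C−V)·d_A)·d_A = V + 8.1128·d_A = (-36.5810,19.3901)
T_B = V + ((C−V)·d_B)·d_B = V + 8.1128·d_B = (-21.6889,18.0447)
sweep = 180° − θ = 45.6930°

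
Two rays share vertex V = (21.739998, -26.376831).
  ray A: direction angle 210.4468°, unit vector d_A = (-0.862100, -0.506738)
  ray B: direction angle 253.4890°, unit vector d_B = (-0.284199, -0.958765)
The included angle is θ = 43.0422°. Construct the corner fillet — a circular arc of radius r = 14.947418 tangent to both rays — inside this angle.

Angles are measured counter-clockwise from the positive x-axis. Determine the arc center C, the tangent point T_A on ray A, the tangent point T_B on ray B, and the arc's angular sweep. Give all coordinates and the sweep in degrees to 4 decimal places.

center=(-3.3637,-58.4711) T_A=(-10.9382,-45.5849) T_B=(10.9673,-62.7191) sweep=136.9578

bisector direction at 231.9679° = (-0.616103,-0.787666)
center distance |VC| = r/sin(θ/2) = 14.947418/sin(21.5211°) = 40.745997
C = V + |VC|·bis = (-3.3637,-58.4711)
T_A = V + ((C−V)·d_A)·d_A = V + 37.9053·d_A = (-10.9382,-45.5849)
T_B = V + ((C−V)·d_B)·d_B = V + 37.9053·d_B = (10.9673,-62.7191)
sweep = 180° − θ = 136.9578°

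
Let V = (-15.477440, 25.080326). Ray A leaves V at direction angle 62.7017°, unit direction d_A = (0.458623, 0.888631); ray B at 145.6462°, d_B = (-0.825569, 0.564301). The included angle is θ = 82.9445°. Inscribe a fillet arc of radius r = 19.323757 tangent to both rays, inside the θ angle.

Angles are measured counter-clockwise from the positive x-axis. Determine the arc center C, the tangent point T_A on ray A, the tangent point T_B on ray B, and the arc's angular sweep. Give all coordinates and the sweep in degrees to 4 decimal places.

center=(-22.6223,53.3707) T_A=(-5.4506,44.5083) T_B=(-33.5267,37.4176) sweep=97.0555

bisector direction at 104.1740° = (-0.244867,0.969557)
center distance |VC| = r/sin(θ/2) = 19.323757/sin(41.4723°) = 29.178627
C = V + |VC|·bis = (-22.6223,53.3707)
T_A = V + ((C−V)·d_A)·d_A = V + 21.8629·d_A = (-5.4506,44.5083)
T_B = V + ((C−V)·d_B)·d_B = V + 21.8629·d_B = (-33.5267,37.4176)
sweep = 180° − θ = 97.0555°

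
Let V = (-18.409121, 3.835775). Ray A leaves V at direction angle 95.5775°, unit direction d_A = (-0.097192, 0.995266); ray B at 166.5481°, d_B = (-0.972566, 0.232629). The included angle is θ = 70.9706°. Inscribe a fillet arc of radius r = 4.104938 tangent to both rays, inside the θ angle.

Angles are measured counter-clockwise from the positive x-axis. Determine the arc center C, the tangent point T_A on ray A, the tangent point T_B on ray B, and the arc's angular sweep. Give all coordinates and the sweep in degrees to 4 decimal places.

center=(-23.0543,9.1676) T_A=(-18.9688,9.5665) T_B=(-24.0092,5.1753) sweep=109.0294

bisector direction at 131.0628° = (-0.656886,0.753990)
center distance |VC| = r/sin(θ/2) = 4.104938/sin(35.4853°) = 7.071456
C = V + |VC|·bis = (-23.0543,9.1676)
T_A = V + ((C−V)·d_A)·d_A = V + 5.7580·d_A = (-18.9688,9.5665)
T_B = V + ((C−V)·d_B)·d_B = V + 5.7580·d_B = (-24.0092,5.1753)
sweep = 180° − θ = 109.0294°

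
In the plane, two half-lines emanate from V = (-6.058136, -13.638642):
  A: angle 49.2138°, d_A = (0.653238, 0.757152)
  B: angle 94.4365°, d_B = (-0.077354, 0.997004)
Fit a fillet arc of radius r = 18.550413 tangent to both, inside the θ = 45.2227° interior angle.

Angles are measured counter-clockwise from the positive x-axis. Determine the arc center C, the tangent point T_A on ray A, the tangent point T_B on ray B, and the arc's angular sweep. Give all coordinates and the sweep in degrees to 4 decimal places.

bisector direction at 71.8252° = (0.311918,0.950109)
center distance |VC| = r/sin(θ/2) = 18.550413/sin(22.6114°) = 48.248283
C = V + |VC|·bis = (8.9914,32.2025)
T_A = V + ((C−V)·d_A)·d_A = V + 44.5396·d_A = (23.0369,20.0846)
T_B = V + ((C−V)·d_B)·d_B = V + 44.5396·d_B = (-9.5035,30.7675)
sweep = 180° − θ = 134.7773°

center=(8.9914,32.2025) T_A=(23.0369,20.0846) T_B=(-9.5035,30.7675) sweep=134.7773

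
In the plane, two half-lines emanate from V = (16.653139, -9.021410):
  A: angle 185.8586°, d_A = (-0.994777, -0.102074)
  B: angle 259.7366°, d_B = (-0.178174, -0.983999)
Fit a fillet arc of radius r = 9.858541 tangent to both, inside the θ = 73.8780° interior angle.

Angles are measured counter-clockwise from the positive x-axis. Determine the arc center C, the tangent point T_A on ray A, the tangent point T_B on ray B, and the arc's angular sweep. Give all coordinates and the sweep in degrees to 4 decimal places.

center=(4.6162,-20.1668) T_A=(3.6099,-10.3598) T_B=(14.3170,-21.9234) sweep=106.1220

bisector direction at 222.7976° = (-0.733758,-0.679411)
center distance |VC| = r/sin(θ/2) = 9.858541/sin(36.9390°) = 16.404534
C = V + |VC|·bis = (4.6162,-20.1668)
T_A = V + ((C−V)·d_A)·d_A = V + 13.1117·d_A = (3.6099,-10.3598)
T_B = V + ((C−V)·d_B)·d_B = V + 13.1117·d_B = (14.3170,-21.9234)
sweep = 180° − θ = 106.1220°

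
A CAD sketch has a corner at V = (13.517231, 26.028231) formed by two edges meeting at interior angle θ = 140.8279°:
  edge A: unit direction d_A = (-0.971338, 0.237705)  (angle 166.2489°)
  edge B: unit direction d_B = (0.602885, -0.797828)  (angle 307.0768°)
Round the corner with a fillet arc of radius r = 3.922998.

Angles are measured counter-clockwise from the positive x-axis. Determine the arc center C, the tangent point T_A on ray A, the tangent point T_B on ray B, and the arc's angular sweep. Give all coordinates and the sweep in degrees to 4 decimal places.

center=(11.2289,22.5495) T_A=(12.1614,26.3600) T_B=(14.3588,24.9146) sweep=39.1721

bisector direction at 236.6629° = (-0.549565,-0.835451)
center distance |VC| = r/sin(θ/2) = 3.922998/sin(70.4139°) = 4.163927
C = V + |VC|·bis = (11.2289,22.5495)
T_A = V + ((C−V)·d_A)·d_A = V + 1.3958·d_A = (12.1614,26.3600)
T_B = V + ((C−V)·d_B)·d_B = V + 1.3958·d_B = (14.3588,24.9146)
sweep = 180° − θ = 39.1721°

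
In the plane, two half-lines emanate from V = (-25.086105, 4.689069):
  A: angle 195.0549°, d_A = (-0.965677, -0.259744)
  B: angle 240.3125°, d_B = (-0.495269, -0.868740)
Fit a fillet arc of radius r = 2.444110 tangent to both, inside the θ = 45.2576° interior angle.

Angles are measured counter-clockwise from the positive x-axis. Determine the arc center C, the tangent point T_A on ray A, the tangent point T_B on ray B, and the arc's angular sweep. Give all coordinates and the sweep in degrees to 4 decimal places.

bisector direction at 217.6837° = (-0.791397,-0.611302)
center distance |VC| = r/sin(θ/2) = 2.444110/sin(22.6288°) = 6.352309
C = V + |VC|·bis = (-30.1133,0.8059)
T_A = V + ((C−V)·d_A)·d_A = V + 5.8633·d_A = (-30.7482,3.1661)
T_B = V + ((C−V)·d_B)·d_B = V + 5.8633·d_B = (-27.9900,-0.4046)
sweep = 180° − θ = 134.7424°

center=(-30.1133,0.8059) T_A=(-30.7482,3.1661) T_B=(-27.9900,-0.4046) sweep=134.7424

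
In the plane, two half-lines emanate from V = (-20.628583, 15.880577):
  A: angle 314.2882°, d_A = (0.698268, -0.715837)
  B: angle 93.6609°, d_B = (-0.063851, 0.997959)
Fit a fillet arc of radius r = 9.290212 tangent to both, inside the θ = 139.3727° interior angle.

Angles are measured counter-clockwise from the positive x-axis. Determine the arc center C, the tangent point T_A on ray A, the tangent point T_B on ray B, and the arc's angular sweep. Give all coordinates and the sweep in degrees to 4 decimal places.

bisector direction at 23.9746° = (0.913726,0.406331)
center distance |VC| = r/sin(θ/2) = 9.290212/sin(69.6864°) = 9.906323
C = V + |VC|·bis = (-11.5769,19.9058)
T_A = V + ((C−V)·d_A)·d_A = V + 3.4391·d_A = (-18.2272,13.4188)
T_B = V + ((C−V)·d_B)·d_B = V + 3.4391·d_B = (-20.8482,19.3126)
sweep = 180° − θ = 40.6273°

center=(-11.5769,19.9058) T_A=(-18.2272,13.4188) T_B=(-20.8482,19.3126) sweep=40.6273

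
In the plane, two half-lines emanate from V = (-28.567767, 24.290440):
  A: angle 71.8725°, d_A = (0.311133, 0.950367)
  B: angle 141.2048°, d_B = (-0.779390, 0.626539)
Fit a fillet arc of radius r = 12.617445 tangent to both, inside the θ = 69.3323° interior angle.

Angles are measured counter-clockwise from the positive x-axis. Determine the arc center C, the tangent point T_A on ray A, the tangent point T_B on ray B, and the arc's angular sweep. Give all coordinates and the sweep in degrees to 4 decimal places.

center=(-34.8824,45.5555) T_A=(-22.8912,41.6298) T_B=(-42.7877,35.7216) sweep=110.6677

bisector direction at 106.5387° = (-0.284662,0.958628)
center distance |VC| = r/sin(θ/2) = 12.617445/sin(34.6662°) = 22.182814
C = V + |VC|·bis = (-34.8824,45.5555)
T_A = V + ((C−V)·d_A)·d_A = V + 18.2449·d_A = (-22.8912,41.6298)
T_B = V + ((C−V)·d_B)·d_B = V + 18.2449·d_B = (-42.7877,35.7216)
sweep = 180° − θ = 110.6677°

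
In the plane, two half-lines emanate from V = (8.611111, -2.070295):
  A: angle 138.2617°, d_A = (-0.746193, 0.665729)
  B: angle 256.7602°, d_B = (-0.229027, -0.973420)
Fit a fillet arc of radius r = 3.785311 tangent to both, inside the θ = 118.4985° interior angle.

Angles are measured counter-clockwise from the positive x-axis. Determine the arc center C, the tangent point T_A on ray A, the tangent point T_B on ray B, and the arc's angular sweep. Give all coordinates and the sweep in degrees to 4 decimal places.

center=(4.4106,-3.3956) T_A=(6.9306,-0.5710) T_B=(8.0953,-4.2625) sweep=61.5015

bisector direction at 197.5110° = (-0.953659,-0.300888)
center distance |VC| = r/sin(θ/2) = 3.785311/sin(59.2493°) = 4.404599
C = V + |VC|·bis = (4.4106,-3.3956)
T_A = V + ((C−V)·d_A)·d_A = V + 2.2521·d_A = (6.9306,-0.5710)
T_B = V + ((C−V)·d_B)·d_B = V + 2.2521·d_B = (8.0953,-4.2625)
sweep = 180° − θ = 61.5015°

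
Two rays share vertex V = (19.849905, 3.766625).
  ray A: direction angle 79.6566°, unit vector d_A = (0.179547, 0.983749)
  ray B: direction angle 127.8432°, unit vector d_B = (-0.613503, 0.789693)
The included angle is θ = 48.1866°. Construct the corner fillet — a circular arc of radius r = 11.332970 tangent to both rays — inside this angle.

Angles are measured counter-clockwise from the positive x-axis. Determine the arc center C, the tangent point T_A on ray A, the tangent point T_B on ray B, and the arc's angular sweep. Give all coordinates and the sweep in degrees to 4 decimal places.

bisector direction at 103.7499° = (-0.237684,0.971342)
center distance |VC| = r/sin(θ/2) = 11.332970/sin(24.0933°) = 27.761665
C = V + |VC|·bis = (13.2514,30.7327)
T_A = V + ((C−V)·d_A)·d_A = V + 25.3431·d_A = (24.4002,28.6979)
T_B = V + ((C−V)·d_B)·d_B = V + 25.3431·d_B = (4.3018,23.7799)
sweep = 180° − θ = 131.8134°

center=(13.2514,30.7327) T_A=(24.4002,28.6979) T_B=(4.3018,23.7799) sweep=131.8134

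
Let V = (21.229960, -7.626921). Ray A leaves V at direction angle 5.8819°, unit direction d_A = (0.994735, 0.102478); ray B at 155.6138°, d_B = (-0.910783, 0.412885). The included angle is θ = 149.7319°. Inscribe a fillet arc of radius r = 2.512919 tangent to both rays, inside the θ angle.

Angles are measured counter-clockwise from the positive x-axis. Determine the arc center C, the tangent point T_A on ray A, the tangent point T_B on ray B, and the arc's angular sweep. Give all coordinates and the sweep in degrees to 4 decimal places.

center=(21.6485,-5.0576) T_A=(21.9060,-7.5573) T_B=(20.6110,-7.3463) sweep=30.2681

bisector direction at 80.7478° = (0.160780,0.986990)
center distance |VC| = r/sin(θ/2) = 2.512919/sin(74.8659°) = 2.603204
C = V + |VC|·bis = (21.6485,-5.0576)
T_A = V + ((C−V)·d_A)·d_A = V + 0.6796·d_A = (21.9060,-7.5573)
T_B = V + ((C−V)·d_B)·d_B = V + 0.6796·d_B = (20.6110,-7.3463)
sweep = 180° − θ = 30.2681°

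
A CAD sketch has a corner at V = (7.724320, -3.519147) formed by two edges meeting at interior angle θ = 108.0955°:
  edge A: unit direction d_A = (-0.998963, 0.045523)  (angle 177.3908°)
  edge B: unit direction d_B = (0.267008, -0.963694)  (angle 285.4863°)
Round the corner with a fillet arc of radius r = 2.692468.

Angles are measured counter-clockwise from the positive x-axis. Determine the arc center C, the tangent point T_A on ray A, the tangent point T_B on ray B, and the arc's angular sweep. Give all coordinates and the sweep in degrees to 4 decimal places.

center=(5.6510,-6.1199) T_A=(5.7736,-3.4303) T_B=(8.2457,-5.4010) sweep=71.9045

bisector direction at 231.4386° = (-0.623354,-0.781940)
center distance |VC| = r/sin(θ/2) = 2.692468/sin(54.0478°) = 3.326061
C = V + |VC|·bis = (5.6510,-6.1199)
T_A = V + ((C−V)·d_A)·d_A = V + 1.9528·d_A = (5.7736,-3.4303)
T_B = V + ((C−V)·d_B)·d_B = V + 1.9528·d_B = (8.2457,-5.4010)
sweep = 180° − θ = 71.9045°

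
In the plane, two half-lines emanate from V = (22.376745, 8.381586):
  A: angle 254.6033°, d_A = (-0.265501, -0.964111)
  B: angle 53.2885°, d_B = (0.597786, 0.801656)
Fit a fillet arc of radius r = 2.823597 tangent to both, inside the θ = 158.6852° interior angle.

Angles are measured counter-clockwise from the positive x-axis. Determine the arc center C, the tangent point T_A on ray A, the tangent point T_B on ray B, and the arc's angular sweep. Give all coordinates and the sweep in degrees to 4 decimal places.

bisector direction at 333.9459° = (0.898380,-0.439220)
center distance |VC| = r/sin(θ/2) = 2.823597/sin(79.3426°) = 2.873157
C = V + |VC|·bis = (24.9579,7.1196)
T_A = V + ((C−V)·d_A)·d_A = V + 0.5314·d_A = (22.2357,7.8693)
T_B = V + ((C−V)·d_B)·d_B = V + 0.5314·d_B = (22.6944,8.8075)
sweep = 180° − θ = 21.3148°

center=(24.9579,7.1196) T_A=(22.2357,7.8693) T_B=(22.6944,8.8075) sweep=21.3148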